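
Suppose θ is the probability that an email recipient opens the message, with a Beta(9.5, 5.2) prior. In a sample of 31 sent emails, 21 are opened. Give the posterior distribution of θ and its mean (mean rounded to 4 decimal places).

Posterior: Beta(30.5, 15.2); mean ≈ 0.6674

Observing 21 successes and 10 failures updates Beta(9.5, 5.2) by adding the success and failure counts to the two shape parameters: α = 9.5+21 = 30.5, β = 5.2+10 = 15.2.
E[θ | data] = 30.5/(30.5+15.2) = 0.6674.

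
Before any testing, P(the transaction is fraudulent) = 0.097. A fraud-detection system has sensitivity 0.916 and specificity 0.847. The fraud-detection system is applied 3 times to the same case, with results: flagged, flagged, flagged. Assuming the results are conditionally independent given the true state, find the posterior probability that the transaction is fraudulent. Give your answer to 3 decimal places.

With H the event that the transaction is fraudulent, the joint likelihood of the observed sequence is P(data|H) = 0.916·0.916·0.916 = 0.76858 and P(data|¬H) = 0.153·0.153·0.153 = 0.0035816.
Bayes: P(H|data) = 0.097·0.76858 / (0.097·0.76858 + 0.903·0.0035816) = 0.074552/0.077786 = 0.9584.

Posterior P(H) ≈ 0.958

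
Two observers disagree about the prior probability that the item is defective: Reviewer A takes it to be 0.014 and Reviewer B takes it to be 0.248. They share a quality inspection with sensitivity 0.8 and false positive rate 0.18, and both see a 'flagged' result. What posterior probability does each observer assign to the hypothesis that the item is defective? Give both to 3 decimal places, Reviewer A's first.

The likelihood ratio for a 'flagged' result is 0.8/0.18 = 4.4444.
Reviewer A: prior odds 0.014/0.986 = 0.014199; posterior odds 0.063106; posterior probability 0.059.
Reviewer B: prior odds 0.248/0.752 = 0.32979; posterior odds 1.4657; posterior probability 0.594.

Reviewer A: 0.059; Reviewer B: 0.594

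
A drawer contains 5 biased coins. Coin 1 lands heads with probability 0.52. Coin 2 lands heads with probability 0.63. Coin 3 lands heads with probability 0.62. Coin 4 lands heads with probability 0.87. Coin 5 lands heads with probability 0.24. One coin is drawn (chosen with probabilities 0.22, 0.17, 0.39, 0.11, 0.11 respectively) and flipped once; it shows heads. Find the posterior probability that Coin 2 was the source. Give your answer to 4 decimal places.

Posterior probability ≈ 0.1830

P(heads|C1) = 0.52; P(heads|C2) = 0.63; P(heads|C3) = 0.62; P(heads|C4) = 0.87; P(heads|C5) = 0.24.
Prior × likelihood for each source: 0.22·0.52=0.1144, 0.17·0.63=0.1071, 0.39·0.62=0.2418, 0.11·0.87=0.09570, 0.11·0.24=0.02640. Summing gives P(heads) = 0.58540.
P(Coin 2 | heads) = 0.1071 / 0.58540 = 0.1830.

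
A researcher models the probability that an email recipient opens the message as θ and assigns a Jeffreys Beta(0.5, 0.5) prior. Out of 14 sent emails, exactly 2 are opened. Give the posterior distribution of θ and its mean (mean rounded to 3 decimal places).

Posterior: Beta(2.5, 12.5); mean ≈ 0.167

The binomial likelihood is conjugate to the Beta prior: with 2 successes and 12 failures, the posterior is Beta(0.5+2, 0.5+12) = Beta(2.5, 12.5).
E[θ | data] = 2.5/(2.5+12.5) = 0.167.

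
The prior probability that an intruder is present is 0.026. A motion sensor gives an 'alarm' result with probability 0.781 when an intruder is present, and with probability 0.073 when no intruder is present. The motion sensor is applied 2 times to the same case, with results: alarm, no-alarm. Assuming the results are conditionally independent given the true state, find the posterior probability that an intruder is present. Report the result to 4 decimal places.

With H the event that an intruder is present, the joint likelihood of the observed sequence is P(data|H) = 0.781·0.219 = 0.17104 and P(data|¬H) = 0.073·0.927 = 0.067671.
Bayes: P(H|data) = 0.026·0.17104 / (0.026·0.17104 + 0.974·0.067671) = 0.0044470/0.070359 = 0.0632.

Posterior P(H) ≈ 0.0632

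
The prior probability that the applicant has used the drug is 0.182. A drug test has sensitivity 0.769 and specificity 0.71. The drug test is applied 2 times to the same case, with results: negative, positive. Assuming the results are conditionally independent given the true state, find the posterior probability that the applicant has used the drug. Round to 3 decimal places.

Posterior P(H) ≈ 0.161

With H the event that the applicant has used the drug, the joint likelihood of the observed sequence is P(data|H) = 0.231·0.769 = 0.17764 and P(data|¬H) = 0.71·0.29 = 0.20590.
Bayes: P(H|data) = 0.182·0.17764 / (0.182·0.17764 + 0.818·0.20590) = 0.032330/0.20076 = 0.1610.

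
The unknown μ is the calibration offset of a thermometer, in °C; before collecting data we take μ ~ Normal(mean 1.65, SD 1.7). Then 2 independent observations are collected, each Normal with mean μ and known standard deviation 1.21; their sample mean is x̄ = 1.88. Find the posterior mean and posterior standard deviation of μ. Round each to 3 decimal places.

Prior precision 1/τ₀² = 1/1.7² = 0.346021; data precision n/σ² = 2/1.21² = 1.36603.
Posterior precision = 0.346021 + 1.36603 = 1.71205, giving posterior SD = 1/√1.71205 = 0.764.
Posterior mean = (0.346021·1.65 + 1.36603·1.88) / 1.71205 = 1.834.

Posterior mean ≈ 1.834; posterior SD ≈ 0.764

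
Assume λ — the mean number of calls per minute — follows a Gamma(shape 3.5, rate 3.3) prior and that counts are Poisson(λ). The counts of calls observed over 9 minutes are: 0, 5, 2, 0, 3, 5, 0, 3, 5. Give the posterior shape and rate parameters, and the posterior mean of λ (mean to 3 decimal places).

Posterior: Gamma(shape=26.5, rate=12.3); mean ≈ 2.154

The Poisson likelihood adds the total count to the shape and the number of exposure periods to the rate. Here ∑xᵢ = 23 and n = 9, so shape 3.5→26.5 and rate 3.3→12.3.
Posterior mean = shape/rate = 26.5/12.3 = 2.154.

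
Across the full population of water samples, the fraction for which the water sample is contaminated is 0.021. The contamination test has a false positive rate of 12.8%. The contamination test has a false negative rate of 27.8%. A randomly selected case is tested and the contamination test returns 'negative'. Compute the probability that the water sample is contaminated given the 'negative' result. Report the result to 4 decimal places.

P(H | E) ≈ 0.0068

Let H be the event that the water sample is contaminated. P(H) = 0.021, so P(¬H) = 0.979. With E the 'negative' result, P(E|H) = 0.278 and P(E|¬H) = 0.872.
P(E) = 0.278·0.021 + 0.872·0.979 = 0.0058380 + 0.85369 = 0.85953.
By Bayes' theorem, P(H|E) = 0.0058380 / 0.85953 = 0.0068.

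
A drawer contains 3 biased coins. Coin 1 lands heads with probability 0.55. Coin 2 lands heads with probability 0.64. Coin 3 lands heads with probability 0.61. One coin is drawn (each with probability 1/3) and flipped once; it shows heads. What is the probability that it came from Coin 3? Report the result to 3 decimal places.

Tabulate prior·likelihood by source: [1] prior 0.333333, lik 0.55, product 0.1833; [2] prior 0.333333, lik 0.64, product 0.2133; [3] prior 0.333333, lik 0.61, product 0.2033.
Normalizing constant = 0.60000; the posterior for Coin 3 is its product over the sum, 0.2033/0.60000 = 0.339.

Posterior probability ≈ 0.339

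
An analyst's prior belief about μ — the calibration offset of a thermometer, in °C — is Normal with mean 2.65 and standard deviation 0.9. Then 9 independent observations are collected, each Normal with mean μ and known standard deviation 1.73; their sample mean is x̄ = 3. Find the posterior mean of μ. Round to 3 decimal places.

With known σ, the Normal prior is conjugate. Weight on the data is w = (n/σ²)/(n/σ² + 1/τ₀²) = 3.00712/(3.00712+1.23457) = 0.70894.
Posterior mean = w·x̄ + (1−w)·μ₀ = 0.70894·3 + 0.29106·2.65 = 2.898.

Posterior mean ≈ 2.898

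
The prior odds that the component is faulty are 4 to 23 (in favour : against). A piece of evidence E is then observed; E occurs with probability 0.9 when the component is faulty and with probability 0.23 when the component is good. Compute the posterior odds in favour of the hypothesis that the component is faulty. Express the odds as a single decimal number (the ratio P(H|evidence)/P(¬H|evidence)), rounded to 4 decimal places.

Posterior odds ≈ 0.6805

Prior odds = 4/23 = 0.17391.
Likelihood ratio for E = 0.9/0.23 = 3.9130.
Posterior odds = prior odds × LR = 0.68053.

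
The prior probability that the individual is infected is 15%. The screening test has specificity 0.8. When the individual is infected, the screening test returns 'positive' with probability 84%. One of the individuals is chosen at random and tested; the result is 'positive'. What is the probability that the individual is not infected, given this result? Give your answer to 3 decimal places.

Let H be the event that the individual is infected. P(H) = 0.15, so P(¬H) = 0.85. With E the 'positive' result, P(E|H) = 0.84 and P(E|¬H) = 0.2.
P(E) = 0.84·0.15 + 0.2·0.85 = 0.12600 + 0.17000 = 0.29600.
By Bayes' theorem, P(H|E) = 0.12600 / 0.29600 = 0.426. Hence P(¬H|E) = 1 − 0.426 = 0.574.

P(¬H | E) ≈ 0.574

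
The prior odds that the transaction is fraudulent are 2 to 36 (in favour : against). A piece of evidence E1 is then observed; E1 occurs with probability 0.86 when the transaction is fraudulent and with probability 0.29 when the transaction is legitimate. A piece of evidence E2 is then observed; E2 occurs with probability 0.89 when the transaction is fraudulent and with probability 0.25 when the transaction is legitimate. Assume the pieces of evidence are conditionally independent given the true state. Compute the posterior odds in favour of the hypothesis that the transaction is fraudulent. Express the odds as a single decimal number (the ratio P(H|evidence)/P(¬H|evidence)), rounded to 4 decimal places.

Posterior odds ≈ 0.5865

Prior odds = 2/36 = 0.055556.
Likelihood ratio for E1 = 0.86/0.29 = 2.9655.
Likelihood ratio for E2 = 0.89/0.25 = 3.5600.
Posterior odds = prior odds × LR₁ × LR₂ = 0.58651.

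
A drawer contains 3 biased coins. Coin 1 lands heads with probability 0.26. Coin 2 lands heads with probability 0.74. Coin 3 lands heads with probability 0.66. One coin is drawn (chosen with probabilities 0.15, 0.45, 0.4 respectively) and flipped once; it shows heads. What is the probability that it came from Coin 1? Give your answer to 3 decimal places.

Posterior probability ≈ 0.061

P(heads|C1) = 0.26; P(heads|C2) = 0.74; P(heads|C3) = 0.66.
Prior × likelihood for each source: 0.15·0.26=0.03900, 0.45·0.74=0.3330, 0.4·0.66=0.2640. Summing gives P(heads) = 0.63600.
P(Coin 1 | heads) = 0.03900 / 0.63600 = 0.061.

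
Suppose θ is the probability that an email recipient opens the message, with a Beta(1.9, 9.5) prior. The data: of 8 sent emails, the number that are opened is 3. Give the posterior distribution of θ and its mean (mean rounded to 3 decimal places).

Posterior: Beta(4.9, 14.5); mean ≈ 0.253

Observing 3 successes and 5 failures updates Beta(1.9, 9.5) by adding the success and failure counts to the two shape parameters: α = 1.9+3 = 4.9, β = 9.5+5 = 14.5.
E[θ | data] = 4.9/(4.9+14.5) = 0.253.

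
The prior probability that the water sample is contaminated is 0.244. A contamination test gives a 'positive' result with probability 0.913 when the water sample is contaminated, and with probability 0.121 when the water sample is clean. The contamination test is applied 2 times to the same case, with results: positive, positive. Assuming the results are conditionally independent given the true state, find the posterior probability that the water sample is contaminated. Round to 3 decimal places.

Let H be the event that the water sample is contaminated; start with P(H) = 0.244. P('positive'|H) = 0.913, P('positive'|¬H) = 0.121.
Update on result 1 ('positive'): P(H) ← 0.913·0.2440 / (0.913·0.2440 + 0.121·0.7560) = 0.22277/0.31425 = 0.7089.
Update on result 2 ('positive'): P(H) ← 0.913·0.7089 / (0.913·0.7089 + 0.121·0.2911) = 0.64723/0.68245 = 0.9484.

Posterior P(H) ≈ 0.948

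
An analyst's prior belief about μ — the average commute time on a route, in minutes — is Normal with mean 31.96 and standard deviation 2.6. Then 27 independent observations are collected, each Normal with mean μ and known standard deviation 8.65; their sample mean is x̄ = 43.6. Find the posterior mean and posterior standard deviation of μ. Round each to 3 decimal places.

Posterior mean ≈ 40.216; posterior SD ≈ 1.402

Prior precision 1/τ₀² = 1/2.6² = 0.147929; data precision n/σ² = 27/8.65² = 0.360854.
Posterior precision = 0.147929 + 0.360854 = 0.508783, giving posterior SD = 1/√0.508783 = 1.402.
Posterior mean = (0.147929·31.96 + 0.360854·43.6) / 0.508783 = 40.216.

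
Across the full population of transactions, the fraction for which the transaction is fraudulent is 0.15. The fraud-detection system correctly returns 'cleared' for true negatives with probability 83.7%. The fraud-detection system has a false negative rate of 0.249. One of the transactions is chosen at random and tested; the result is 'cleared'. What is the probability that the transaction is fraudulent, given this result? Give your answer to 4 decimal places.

P(H | E) ≈ 0.0499

Write H for 'the transaction is fraudulent'. Prior odds H:¬H = 0.15/0.85 = 0.17647. For the 'cleared' outcome, the likelihood ratio is 0.249/0.837 = 0.29749.
Posterior odds = 0.17647 × 0.29749 = 0.052498, so P(H|E) = 0.052498/(1+0.052498) = 0.0499.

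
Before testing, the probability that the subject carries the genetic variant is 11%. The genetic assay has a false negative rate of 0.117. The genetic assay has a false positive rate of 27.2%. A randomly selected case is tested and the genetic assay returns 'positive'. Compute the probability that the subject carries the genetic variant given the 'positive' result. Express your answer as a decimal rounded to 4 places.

Write H for 'the subject carries the genetic variant'. Prior odds H:¬H = 0.11/0.89 = 0.12360. For the 'positive' outcome, the likelihood ratio is 0.883/0.272 = 3.2463.
Posterior odds = 0.12360 × 3.2463 = 0.40123, so P(H|E) = 0.40123/(1+0.40123) = 0.2863.

P(H | E) ≈ 0.2863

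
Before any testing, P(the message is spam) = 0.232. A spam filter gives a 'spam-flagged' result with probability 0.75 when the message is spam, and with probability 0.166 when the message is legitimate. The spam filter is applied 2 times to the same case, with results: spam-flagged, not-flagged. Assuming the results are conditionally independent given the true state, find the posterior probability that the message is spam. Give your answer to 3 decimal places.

Posterior P(H) ≈ 0.290

Let H be the event that the message is spam; start with P(H) = 0.232. P('spam-flagged'|H) = 0.75, P('spam-flagged'|¬H) = 0.166.
Update on result 1 ('spam-flagged'): P(H) ← 0.75·0.2320 / (0.75·0.2320 + 0.166·0.7680) = 0.17400/0.30149 = 0.5771.
Update on result 2 ('not-flagged'): P(H) ← 0.25·0.5771 / (0.25·0.5771 + 0.834·0.4229) = 0.14428/0.49695 = 0.2903.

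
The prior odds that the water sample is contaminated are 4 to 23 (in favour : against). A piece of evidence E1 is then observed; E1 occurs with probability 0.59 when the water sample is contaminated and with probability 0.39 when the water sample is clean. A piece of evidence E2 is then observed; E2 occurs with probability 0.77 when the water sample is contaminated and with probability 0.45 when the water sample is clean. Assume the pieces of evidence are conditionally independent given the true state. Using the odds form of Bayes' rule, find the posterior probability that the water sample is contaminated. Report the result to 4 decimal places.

Posterior probability ≈ 0.3104

Prior odds = 4/23 = 0.17391.
Likelihood ratio for E1 = 0.59/0.39 = 1.5128.
Likelihood ratio for E2 = 0.77/0.45 = 1.7111.
Posterior odds = prior odds × LR₁ × LR₂ = 0.45019.
Posterior probability = odds/(1+odds) = 0.45019/1.4502 = 0.3104.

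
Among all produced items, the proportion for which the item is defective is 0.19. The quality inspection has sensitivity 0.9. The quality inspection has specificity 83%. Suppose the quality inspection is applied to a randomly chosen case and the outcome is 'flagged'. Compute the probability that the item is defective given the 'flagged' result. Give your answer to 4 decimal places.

P(H | E) ≈ 0.5539

Let H be the event that the item is defective. P(H) = 0.19, so P(¬H) = 0.81. With E the 'flagged' result, P(E|H) = 0.9 and P(E|¬H) = 0.17.
P(E) = 0.9·0.19 + 0.17·0.81 = 0.17100 + 0.13770 = 0.30870.
By Bayes' theorem, P(H|E) = 0.17100 / 0.30870 = 0.5539.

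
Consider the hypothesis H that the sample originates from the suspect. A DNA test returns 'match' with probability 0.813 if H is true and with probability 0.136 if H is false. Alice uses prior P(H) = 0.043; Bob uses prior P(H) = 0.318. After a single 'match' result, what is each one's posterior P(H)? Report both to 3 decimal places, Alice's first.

The likelihood ratio for a 'match' result is 0.813/0.136 = 5.9779.
Alice: prior odds 0.043/0.957 = 0.044932; posterior odds 0.26860; posterior probability 0.212.
Bob: prior odds 0.318/0.682 = 0.46628; posterior odds 2.7874; posterior probability 0.736.

Alice: 0.212; Bob: 0.736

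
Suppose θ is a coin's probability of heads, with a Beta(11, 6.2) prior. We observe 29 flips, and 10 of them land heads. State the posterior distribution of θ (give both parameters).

Posterior: Beta(21, 25.2)

Observing 10 successes and 19 failures updates Beta(11, 6.2) by adding the success and failure counts to the two shape parameters: α = 11+10 = 21, β = 6.2+19 = 25.2.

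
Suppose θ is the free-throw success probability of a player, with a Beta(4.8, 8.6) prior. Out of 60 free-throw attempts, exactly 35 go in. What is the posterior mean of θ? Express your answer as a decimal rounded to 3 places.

Posterior mean ≈ 0.542

Observing 35 successes and 25 failures updates Beta(4.8, 8.6) by adding the success and failure counts to the two shape parameters: α = 4.8+35 = 39.8, β = 8.6+25 = 33.6.
Posterior mean = α/(α+β) = 39.8/73.4 = 0.542.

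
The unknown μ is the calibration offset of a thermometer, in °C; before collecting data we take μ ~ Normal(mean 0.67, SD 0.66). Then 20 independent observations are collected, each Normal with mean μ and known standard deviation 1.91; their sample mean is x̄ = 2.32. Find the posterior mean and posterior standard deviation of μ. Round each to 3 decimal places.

Prior precision 1/τ₀² = 1/0.66² = 2.29568; data precision n/σ² = 20/1.91² = 5.48231.
Posterior precision = 2.29568 + 5.48231 = 7.77799, giving posterior SD = 1/√7.77799 = 0.359.
Posterior mean = (2.29568·0.67 + 5.48231·2.32) / 7.77799 = 1.833.

Posterior mean ≈ 1.833; posterior SD ≈ 0.359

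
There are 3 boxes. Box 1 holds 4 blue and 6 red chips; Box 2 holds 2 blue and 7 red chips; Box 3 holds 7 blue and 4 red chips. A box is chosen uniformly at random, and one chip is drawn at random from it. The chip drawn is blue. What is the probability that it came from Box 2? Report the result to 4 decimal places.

Tabulate prior·likelihood by source: [1] prior 0.333333, lik 0.4, product 0.1333; [2] prior 0.333333, lik 0.2222, product 0.07407; [3] prior 0.333333, lik 0.6364, product 0.2121.
Normalizing constant = 0.41953; the posterior for Box 2 is its product over the sum, 0.07407/0.41953 = 0.1766.

Posterior probability ≈ 0.1766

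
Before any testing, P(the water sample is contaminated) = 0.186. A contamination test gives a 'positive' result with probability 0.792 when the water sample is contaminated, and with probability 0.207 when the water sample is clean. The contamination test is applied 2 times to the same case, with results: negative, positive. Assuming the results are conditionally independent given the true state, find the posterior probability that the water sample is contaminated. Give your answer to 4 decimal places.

With H the event that the water sample is contaminated, the joint likelihood of the observed sequence is P(data|H) = 0.208·0.792 = 0.16474 and P(data|¬H) = 0.793·0.207 = 0.16415.
Bayes: P(H|data) = 0.186·0.16474 / (0.186·0.16474 + 0.814·0.16415) = 0.030641/0.16426 = 0.1865.

Posterior P(H) ≈ 0.1865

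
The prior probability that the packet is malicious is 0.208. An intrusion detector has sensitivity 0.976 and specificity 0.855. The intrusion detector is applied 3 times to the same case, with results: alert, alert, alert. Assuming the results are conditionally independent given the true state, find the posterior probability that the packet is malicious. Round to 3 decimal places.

Posterior P(H) ≈ 0.988

Let H be the event that the packet is malicious; start with P(H) = 0.208. P('alert'|H) = 0.976, P('alert'|¬H) = 0.145.
Update on result 1 ('alert'): P(H) ← 0.976·0.2080 / (0.976·0.2080 + 0.145·0.7920) = 0.20301/0.31785 = 0.6387.
Update on result 2 ('alert'): P(H) ← 0.976·0.6387 / (0.976·0.6387 + 0.145·0.3613) = 0.62337/0.67576 = 0.9225.
Update on result 3 ('alert'): P(H) ← 0.976·0.9225 / (0.976·0.9225 + 0.145·0.0775) = 0.90033/0.91158 = 0.9877.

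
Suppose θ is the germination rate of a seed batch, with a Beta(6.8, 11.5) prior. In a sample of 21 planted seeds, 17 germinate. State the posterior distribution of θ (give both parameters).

Posterior: Beta(23.8, 15.5)

Observing 17 successes and 4 failures updates Beta(6.8, 11.5) by adding the success and failure counts to the two shape parameters: α = 6.8+17 = 23.8, β = 11.5+4 = 15.5.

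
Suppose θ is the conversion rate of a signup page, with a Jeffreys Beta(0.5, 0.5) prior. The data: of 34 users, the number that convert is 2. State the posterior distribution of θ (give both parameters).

Observing 2 successes and 32 failures updates Beta(0.5, 0.5) by adding the success and failure counts to the two shape parameters: α = 0.5+2 = 2.5, β = 0.5+32 = 32.5.

Posterior: Beta(2.5, 32.5)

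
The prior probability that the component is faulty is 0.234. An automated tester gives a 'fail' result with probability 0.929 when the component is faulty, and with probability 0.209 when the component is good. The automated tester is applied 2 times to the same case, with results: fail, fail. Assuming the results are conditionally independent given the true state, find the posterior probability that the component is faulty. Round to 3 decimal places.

Posterior P(H) ≈ 0.858

Let H be the event that the component is faulty; start with P(H) = 0.234. P('fail'|H) = 0.929, P('fail'|¬H) = 0.209.
Update on result 1 ('fail'): P(H) ← 0.929·0.2340 / (0.929·0.2340 + 0.209·0.7660) = 0.21739/0.37748 = 0.5759.
Update on result 2 ('fail'): P(H) ← 0.929·0.5759 / (0.929·0.5759 + 0.209·0.4241) = 0.53500/0.62364 = 0.8579.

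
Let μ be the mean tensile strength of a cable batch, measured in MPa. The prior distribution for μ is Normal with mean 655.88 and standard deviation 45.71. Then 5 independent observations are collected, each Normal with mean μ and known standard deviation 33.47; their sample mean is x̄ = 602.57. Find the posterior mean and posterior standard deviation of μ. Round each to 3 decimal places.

With known σ, the Normal prior is conjugate. Weight on the data is w = (n/σ²)/(n/σ² + 1/τ₀²) = 0.00446333/(0.00446333+0.00047861) = 0.90315.
Posterior mean = w·x̄ + (1−w)·μ₀ = 0.90315·602.57 + 0.096846·655.88 = 607.733. Posterior variance = 1/(0.00446333+0.00047861) = 202.350, so SD = 14.225.

Posterior mean ≈ 607.733; posterior SD ≈ 14.225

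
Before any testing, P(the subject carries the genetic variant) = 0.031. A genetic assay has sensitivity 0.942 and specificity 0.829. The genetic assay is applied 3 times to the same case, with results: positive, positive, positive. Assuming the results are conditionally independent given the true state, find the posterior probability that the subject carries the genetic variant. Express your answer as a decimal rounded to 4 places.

With H the event that the subject carries the genetic variant, the joint likelihood of the observed sequence is P(data|H) = 0.942·0.942·0.942 = 0.83590 and P(data|¬H) = 0.171·0.171·0.171 = 0.0050002.
Bayes: P(H|data) = 0.031·0.83590 / (0.031·0.83590 + 0.969·0.0050002) = 0.025913/0.030758 = 0.8425.

Posterior P(H) ≈ 0.8425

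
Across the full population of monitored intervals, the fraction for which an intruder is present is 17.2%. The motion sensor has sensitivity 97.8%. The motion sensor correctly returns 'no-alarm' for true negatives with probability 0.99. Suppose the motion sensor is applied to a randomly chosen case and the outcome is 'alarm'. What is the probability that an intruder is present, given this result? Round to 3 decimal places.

P(H | E) ≈ 0.953

Let H be the event that an intruder is present. P(H) = 0.172, so P(¬H) = 0.828. With E the 'alarm' result, P(E|H) = 0.978 and P(E|¬H) = 0.01.
P(E) = 0.978·0.172 + 0.01·0.828 = 0.16822 + 0.0082800 = 0.17650.
By Bayes' theorem, P(H|E) = 0.16822 / 0.17650 = 0.953.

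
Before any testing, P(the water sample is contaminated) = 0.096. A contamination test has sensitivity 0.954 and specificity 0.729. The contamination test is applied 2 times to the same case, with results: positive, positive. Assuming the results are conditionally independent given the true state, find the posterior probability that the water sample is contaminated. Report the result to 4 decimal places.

With H the event that the water sample is contaminated, the joint likelihood of the observed sequence is P(data|H) = 0.954·0.954 = 0.91012 and P(data|¬H) = 0.271·0.271 = 0.073441.
Bayes: P(H|data) = 0.096·0.91012 / (0.096·0.91012 + 0.904·0.073441) = 0.087371/0.15376 = 0.5682.

Posterior P(H) ≈ 0.5682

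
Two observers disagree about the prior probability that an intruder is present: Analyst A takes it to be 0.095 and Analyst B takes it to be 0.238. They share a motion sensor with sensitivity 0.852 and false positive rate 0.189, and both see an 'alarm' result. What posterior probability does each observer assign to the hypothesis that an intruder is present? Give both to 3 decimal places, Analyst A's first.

Analyst A: 0.321; Analyst B: 0.585

P('+'|H) = 0.852, P('+'|¬H) = 0.189.
Analyst A: numerator 0.852·0.095 = 0.080940; evidence = 0.080940+0.189·0.905 = 0.25199; posterior = 0.321.
Analyst B: numerator 0.852·0.238 = 0.20278; evidence = 0.20278+0.189·0.762 = 0.34679; posterior = 0.585.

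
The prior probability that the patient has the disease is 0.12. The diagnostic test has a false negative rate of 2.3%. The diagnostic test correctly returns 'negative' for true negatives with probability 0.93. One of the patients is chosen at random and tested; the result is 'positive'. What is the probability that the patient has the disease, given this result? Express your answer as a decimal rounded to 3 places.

Write H for 'the patient has the disease'. Prior odds H:¬H = 0.12/0.88 = 0.13636. For the 'positive' outcome, the likelihood ratio is 0.977/0.07 = 13.957.
Posterior odds = 0.13636 × 13.957 = 1.9032, so P(H|E) = 1.9032/(1+1.9032) = 0.656.

P(H | E) ≈ 0.656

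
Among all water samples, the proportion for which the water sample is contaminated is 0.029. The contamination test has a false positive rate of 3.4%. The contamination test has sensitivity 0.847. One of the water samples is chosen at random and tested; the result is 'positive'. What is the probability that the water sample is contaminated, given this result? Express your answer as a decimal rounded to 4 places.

Write H for 'the water sample is contaminated'. Prior odds H:¬H = 0.029/0.971 = 0.029866. For the 'positive' outcome, the likelihood ratio is 0.847/0.034 = 24.912.
Posterior odds = 0.029866 × 24.912 = 0.74402, so P(H|E) = 0.74402/(1+0.74402) = 0.4266.

P(H | E) ≈ 0.4266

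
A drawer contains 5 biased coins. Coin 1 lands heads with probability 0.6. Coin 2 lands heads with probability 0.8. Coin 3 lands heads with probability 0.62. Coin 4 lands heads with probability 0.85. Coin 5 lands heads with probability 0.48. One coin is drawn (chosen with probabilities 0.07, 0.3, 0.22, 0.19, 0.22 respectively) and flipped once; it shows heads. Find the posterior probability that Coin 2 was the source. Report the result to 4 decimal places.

Posterior probability ≈ 0.3501

Tabulate prior·likelihood by source: [1] prior 0.07, lik 0.6, product 0.04200; [2] prior 0.3, lik 0.8, product 0.2400; [3] prior 0.22, lik 0.62, product 0.1364; [4] prior 0.19, lik 0.85, product 0.1615; [5] prior 0.22, lik 0.48, product 0.1056.
Normalizing constant = 0.68550; the posterior for Coin 2 is its product over the sum, 0.2400/0.68550 = 0.3501.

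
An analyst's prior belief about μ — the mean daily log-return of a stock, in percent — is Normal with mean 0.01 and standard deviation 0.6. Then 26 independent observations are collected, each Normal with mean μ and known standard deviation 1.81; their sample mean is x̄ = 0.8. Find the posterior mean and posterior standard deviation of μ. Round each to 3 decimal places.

Prior precision 1/τ₀² = 1/0.6² = 2.77778; data precision n/σ² = 26/1.81² = 7.93627.
Posterior precision = 2.77778 + 7.93627 = 10.7140, giving posterior SD = 1/√10.7140 = 0.306.
Posterior mean = (2.77778·0.01 + 7.93627·0.8) / 10.7140 = 0.595.

Posterior mean ≈ 0.595; posterior SD ≈ 0.306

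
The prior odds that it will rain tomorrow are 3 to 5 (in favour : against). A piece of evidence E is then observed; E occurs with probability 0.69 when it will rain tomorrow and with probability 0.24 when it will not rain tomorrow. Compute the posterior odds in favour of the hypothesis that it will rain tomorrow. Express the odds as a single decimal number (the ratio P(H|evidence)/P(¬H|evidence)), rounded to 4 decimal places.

Posterior odds ≈ 1.7250

Prior odds = 3/5 = 0.60000.
Likelihood ratio for E = 0.69/0.24 = 2.8750.
Posterior odds = prior odds × LR = 1.7250.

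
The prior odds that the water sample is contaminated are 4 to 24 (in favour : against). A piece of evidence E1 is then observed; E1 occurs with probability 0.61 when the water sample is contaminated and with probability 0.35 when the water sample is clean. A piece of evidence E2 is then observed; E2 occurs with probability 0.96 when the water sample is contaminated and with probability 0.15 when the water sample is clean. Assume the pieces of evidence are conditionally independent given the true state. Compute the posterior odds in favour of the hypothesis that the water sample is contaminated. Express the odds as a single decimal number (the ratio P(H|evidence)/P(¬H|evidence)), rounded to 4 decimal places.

Posterior odds ≈ 1.8590

Prior odds = 4/24 = 0.16667.
Likelihood ratio for E1 = 0.61/0.35 = 1.7429.
Likelihood ratio for E2 = 0.96/0.15 = 6.4000.
Posterior odds = prior odds × LR₁ × LR₂ = 1.8590.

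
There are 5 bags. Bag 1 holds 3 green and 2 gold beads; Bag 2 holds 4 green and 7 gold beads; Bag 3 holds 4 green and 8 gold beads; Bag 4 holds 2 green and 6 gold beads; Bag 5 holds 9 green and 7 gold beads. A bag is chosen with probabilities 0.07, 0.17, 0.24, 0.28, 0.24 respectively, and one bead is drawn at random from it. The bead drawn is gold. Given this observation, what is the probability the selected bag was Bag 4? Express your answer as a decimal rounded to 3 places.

Tabulate prior·likelihood by source: [1] prior 0.07, lik 0.4, product 0.02800; [2] prior 0.17, lik 0.6364, product 0.1082; [3] prior 0.24, lik 0.6667, product 0.1600; [4] prior 0.28, lik 0.75, product 0.2100; [5] prior 0.24, lik 0.4375, product 0.1050.
Normalizing constant = 0.61118; the posterior for Bag 4 is its product over the sum, 0.2100/0.61118 = 0.344.

Posterior probability ≈ 0.344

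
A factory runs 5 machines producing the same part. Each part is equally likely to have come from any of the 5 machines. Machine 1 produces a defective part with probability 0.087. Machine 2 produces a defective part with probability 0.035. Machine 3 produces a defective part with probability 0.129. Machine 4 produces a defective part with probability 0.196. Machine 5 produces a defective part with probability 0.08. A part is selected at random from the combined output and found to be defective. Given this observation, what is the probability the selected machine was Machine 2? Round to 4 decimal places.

Posterior probability ≈ 0.0664

P(defective|M1) = 0.087; P(defective|M2) = 0.035; P(defective|M3) = 0.129; P(defective|M4) = 0.196; P(defective|M5) = 0.08.
Prior × likelihood for each source: 0.2·0.087=0.01740, 0.2·0.035=0.007000, 0.2·0.129=0.02580, 0.2·0.196=0.03920, 0.2·0.08=0.01600. Summing gives P(defective) = 0.10540.
P(Machine 2 | defective) = 0.007000 / 0.10540 = 0.0664.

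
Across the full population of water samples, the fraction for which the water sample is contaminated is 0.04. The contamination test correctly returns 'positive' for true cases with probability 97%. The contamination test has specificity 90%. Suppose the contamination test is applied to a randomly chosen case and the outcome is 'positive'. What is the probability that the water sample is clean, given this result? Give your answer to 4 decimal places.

Let H be the event that the water sample is contaminated. P(H) = 0.04, so P(¬H) = 0.96. With E the 'positive' result, P(E|H) = 0.97 and P(E|¬H) = 0.1.
P(E) = 0.97·0.04 + 0.1·0.96 = 0.038800 + 0.096000 = 0.13480.
By Bayes' theorem, P(H|E) = 0.038800 / 0.13480 = 0.2878. Hence P(¬H|E) = 1 − 0.2878 = 0.7122.

P(¬H | E) ≈ 0.7122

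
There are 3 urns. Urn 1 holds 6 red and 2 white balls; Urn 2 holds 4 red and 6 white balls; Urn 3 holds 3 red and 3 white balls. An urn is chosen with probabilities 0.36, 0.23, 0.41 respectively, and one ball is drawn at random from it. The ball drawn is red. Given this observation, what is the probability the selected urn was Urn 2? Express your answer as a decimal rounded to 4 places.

Tabulate prior·likelihood by source: [1] prior 0.36, lik 0.75, product 0.2700; [2] prior 0.23, lik 0.4, product 0.09200; [3] prior 0.41, lik 0.5, product 0.2050.
Normalizing constant = 0.56700; the posterior for Urn 2 is its product over the sum, 0.09200/0.56700 = 0.1623.

Posterior probability ≈ 0.1623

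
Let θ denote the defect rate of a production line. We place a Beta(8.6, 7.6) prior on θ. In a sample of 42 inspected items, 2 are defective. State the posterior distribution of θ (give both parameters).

The binomial likelihood is conjugate to the Beta prior: with 2 successes and 40 failures, the posterior is Beta(8.6+2, 7.6+40) = Beta(10.6, 47.6).

Posterior: Beta(10.6, 47.6)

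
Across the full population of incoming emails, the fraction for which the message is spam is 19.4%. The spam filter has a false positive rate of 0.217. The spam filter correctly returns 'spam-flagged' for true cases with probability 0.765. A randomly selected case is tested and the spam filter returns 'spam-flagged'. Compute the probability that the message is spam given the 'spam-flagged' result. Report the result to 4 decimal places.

Let H be the event that the message is spam. P(H) = 0.194, so P(¬H) = 0.806. With E the 'spam-flagged' result, P(E|H) = 0.765 and P(E|¬H) = 0.217.
P(E) = 0.765·0.194 + 0.217·0.806 = 0.14841 + 0.17490 = 0.32331.
By Bayes' theorem, P(H|E) = 0.14841 / 0.32331 = 0.4590.

P(H | E) ≈ 0.4590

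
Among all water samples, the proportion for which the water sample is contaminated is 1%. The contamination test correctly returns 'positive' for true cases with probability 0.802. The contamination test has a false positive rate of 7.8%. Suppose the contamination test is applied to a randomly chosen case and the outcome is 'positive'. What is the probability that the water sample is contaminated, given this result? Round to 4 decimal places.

P(H | E) ≈ 0.0941

Let H be the event that the water sample is contaminated. P(H) = 0.01, so P(¬H) = 0.99. With E the 'positive' result, P(E|H) = 0.802 and P(E|¬H) = 0.078.
P(E) = 0.802·0.01 + 0.078·0.99 = 0.0080200 + 0.077220 = 0.085240.
By Bayes' theorem, P(H|E) = 0.0080200 / 0.085240 = 0.0941.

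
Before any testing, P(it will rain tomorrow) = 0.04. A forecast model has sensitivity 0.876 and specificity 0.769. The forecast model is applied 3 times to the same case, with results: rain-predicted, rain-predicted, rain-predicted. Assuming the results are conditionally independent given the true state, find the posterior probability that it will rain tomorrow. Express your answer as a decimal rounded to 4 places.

Let H be the event that it will rain tomorrow; start with P(H) = 0.04. P('rain-predicted'|H) = 0.876, P('rain-predicted'|¬H) = 0.231.
Update on result 1 ('rain-predicted'): P(H) ← 0.876·0.0400 / (0.876·0.0400 + 0.231·0.9600) = 0.035040/0.25680 = 0.1364.
Update on result 2 ('rain-predicted'): P(H) ← 0.876·0.1364 / (0.876·0.1364 + 0.231·0.8636) = 0.11953/0.31901 = 0.3747.
Update on result 3 ('rain-predicted'): P(H) ← 0.876·0.3747 / (0.876·0.3747 + 0.231·0.6253) = 0.32823/0.47267 = 0.6944.

Posterior P(H) ≈ 0.6944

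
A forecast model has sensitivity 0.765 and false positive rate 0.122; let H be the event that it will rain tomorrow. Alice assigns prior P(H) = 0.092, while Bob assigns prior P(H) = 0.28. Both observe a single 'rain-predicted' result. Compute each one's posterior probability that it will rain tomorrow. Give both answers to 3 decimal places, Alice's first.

The likelihood ratio for a 'rain-predicted' result is 0.765/0.122 = 6.2705.
Alice: prior odds 0.092/0.908 = 0.10132; posterior odds 0.63534; posterior probability 0.389.
Bob: prior odds 0.28/0.72 = 0.38889; posterior odds 2.4385; posterior probability 0.709.

Alice: 0.389; Bob: 0.709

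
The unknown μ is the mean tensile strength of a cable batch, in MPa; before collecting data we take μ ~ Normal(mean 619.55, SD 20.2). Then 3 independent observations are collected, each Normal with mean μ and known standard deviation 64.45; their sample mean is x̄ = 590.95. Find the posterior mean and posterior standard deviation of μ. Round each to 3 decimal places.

Posterior mean ≈ 613.040; posterior SD ≈ 17.753

With known σ, the Normal prior is conjugate. Weight on the data is w = (n/σ²)/(n/σ² + 1/τ₀²) = 0.00072223/(0.00072223+0.00245074) = 0.22762.
Posterior mean = w·x̄ + (1−w)·μ₀ = 0.22762·590.95 + 0.77238·619.55 = 613.040. Posterior variance = 1/(0.00072223+0.00245074) = 315.162, so SD = 17.753.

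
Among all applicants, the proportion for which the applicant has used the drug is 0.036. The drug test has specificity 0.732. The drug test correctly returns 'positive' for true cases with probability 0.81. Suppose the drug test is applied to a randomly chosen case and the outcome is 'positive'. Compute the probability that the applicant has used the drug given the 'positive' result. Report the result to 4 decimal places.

Write H for 'the applicant has used the drug'. Prior odds H:¬H = 0.036/0.964 = 0.037344. For the 'positive' outcome, the likelihood ratio is 0.81/0.268 = 3.0224.
Posterior odds = 0.037344 × 3.0224 = 0.11287, so P(H|E) = 0.11287/(1+0.11287) = 0.1014.

P(H | E) ≈ 0.1014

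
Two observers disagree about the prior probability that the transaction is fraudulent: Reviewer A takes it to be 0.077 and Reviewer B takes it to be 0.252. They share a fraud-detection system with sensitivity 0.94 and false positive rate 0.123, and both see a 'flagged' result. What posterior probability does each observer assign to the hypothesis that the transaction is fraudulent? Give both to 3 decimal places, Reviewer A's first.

Reviewer A: 0.389; Reviewer B: 0.720

The likelihood ratio for a 'flagged' result is 0.94/0.123 = 7.6423.
Reviewer A: prior odds 0.077/0.923 = 0.083424; posterior odds 0.63755; posterior probability 0.389.
Reviewer B: prior odds 0.252/0.748 = 0.33690; posterior odds 2.5747; posterior probability 0.720.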